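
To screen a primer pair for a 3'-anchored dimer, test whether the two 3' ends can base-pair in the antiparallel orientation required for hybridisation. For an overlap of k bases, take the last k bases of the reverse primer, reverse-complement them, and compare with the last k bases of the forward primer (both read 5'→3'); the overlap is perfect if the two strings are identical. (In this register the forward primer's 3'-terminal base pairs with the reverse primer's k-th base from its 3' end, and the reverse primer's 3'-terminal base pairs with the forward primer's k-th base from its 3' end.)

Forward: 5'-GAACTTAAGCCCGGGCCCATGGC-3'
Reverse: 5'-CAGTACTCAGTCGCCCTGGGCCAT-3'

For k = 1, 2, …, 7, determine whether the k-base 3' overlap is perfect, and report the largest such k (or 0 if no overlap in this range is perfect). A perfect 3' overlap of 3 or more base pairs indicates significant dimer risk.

Last 7 bases (5'→3') — forward …CCATGGC, reverse …GGGCCAT.
Reverse complement of the reverse primer's last 7 bases: ATGGCCC; its first k bases are the reverse complement of the reverse primer's last k bases, so a perfect k-base overlap needs the forward primer's last k bases to equal them.
Comparing (forward last k vs required): k=1: C vs A ✗; k=2: GC vs AT ✗; k=3: GGC vs ATG ✗; k=4: TGGC vs ATGG ✗; k=5: ATGGC vs ATGGC ✓; k=6: CATGGC vs ATGGCC ✗; k=7: CCATGGC vs ATGGCCC ✗.
Only k = 5 is perfect, so the longest perfect 3' overlap is 5.

Longest perfect overlap: 5 complementary base pairs; significant dimer risk (threshold 3).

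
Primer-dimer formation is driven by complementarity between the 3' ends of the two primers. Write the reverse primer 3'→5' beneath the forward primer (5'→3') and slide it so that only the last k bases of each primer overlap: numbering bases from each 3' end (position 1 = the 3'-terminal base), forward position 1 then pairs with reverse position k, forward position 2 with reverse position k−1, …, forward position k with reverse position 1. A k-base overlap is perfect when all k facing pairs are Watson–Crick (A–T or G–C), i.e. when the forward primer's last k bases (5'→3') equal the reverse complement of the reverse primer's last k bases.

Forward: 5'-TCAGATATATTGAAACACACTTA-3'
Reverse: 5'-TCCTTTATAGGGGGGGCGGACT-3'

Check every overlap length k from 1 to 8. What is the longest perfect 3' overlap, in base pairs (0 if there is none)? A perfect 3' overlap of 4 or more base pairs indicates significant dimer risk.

Last 8 bases (5'→3') — forward …CACACTTA, reverse …GGCGGACT.
Reverse complement of the reverse primer's last 8 bases: AGTCCGCC; its first k bases are the reverse complement of the reverse primer's last k bases, so a perfect k-base overlap needs the forward primer's last k bases to equal them.
Comparing (forward last k vs required): k=1: A vs A ✓; k=2: TA vs AG ✗; k=3: TTA vs AGT ✗; k=4: CTTA vs AGTC ✗; k=5: ACTTA vs AGTCC ✗; k=6: CACTTA vs AGTCCG ✗; k=7: ACACTTA vs AGTCCGC ✗; k=8: CACACTTA vs AGTCCGCC ✗.
Only k = 1 is perfect, so the longest perfect 3' overlap is 1.

Longest perfect overlap: 1 complementary base pair; below the dimer-risk threshold (threshold 4).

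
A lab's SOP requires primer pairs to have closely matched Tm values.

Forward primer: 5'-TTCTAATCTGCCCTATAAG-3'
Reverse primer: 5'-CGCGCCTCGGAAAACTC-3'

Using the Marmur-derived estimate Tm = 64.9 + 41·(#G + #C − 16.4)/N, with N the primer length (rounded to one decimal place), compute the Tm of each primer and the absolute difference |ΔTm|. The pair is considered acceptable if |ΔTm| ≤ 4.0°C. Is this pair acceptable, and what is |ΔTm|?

|ΔTm| = 7.3°C; the pair is not acceptable.

Forward: G+C = 7, N = 19 → Tm = 64.9 + 41·(7 − 16.4)/19 = 44.6°C.
Reverse: G+C = 11, N = 17 → Tm = 64.9 + 41·(11 − 16.4)/17 = 51.9°C.
|ΔTm| = |44.6 − 51.9| = 7.3°C, > 4.0°C.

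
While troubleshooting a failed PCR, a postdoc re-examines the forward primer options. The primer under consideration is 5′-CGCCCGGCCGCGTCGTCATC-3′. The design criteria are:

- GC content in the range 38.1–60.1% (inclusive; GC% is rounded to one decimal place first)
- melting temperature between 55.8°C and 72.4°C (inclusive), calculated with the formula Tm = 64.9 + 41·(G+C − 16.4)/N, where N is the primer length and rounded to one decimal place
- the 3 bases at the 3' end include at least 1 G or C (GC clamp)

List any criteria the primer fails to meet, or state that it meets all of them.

Base counts: A=1, T=3, G=6, C=10 (length 20).
GC content: GC 16/20 = 80.0%, outside 38.1–60.1% ✗
Tm: Tm = 64.9 + 41·(16 − 16.4)/20 = 64.1°C ✓
GC clamp: 3' end ATC has 1 G/C ✓

Fails: GC content.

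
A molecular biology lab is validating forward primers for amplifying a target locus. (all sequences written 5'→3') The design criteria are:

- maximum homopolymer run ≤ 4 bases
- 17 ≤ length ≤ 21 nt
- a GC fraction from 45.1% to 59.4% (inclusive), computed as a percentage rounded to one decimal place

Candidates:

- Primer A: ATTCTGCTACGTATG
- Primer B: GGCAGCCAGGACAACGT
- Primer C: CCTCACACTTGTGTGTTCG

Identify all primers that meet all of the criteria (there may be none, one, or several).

Primer C only.

Primer A (15 nt, A=3 T=6 G=3 C=3): longest run = 2 ✓; length 15, outside 17–21 ✗; GC 6/15 = 40.0%, outside 45.1–59.4% ✗ — fails.
Primer B (17 nt, A=5 T=1 G=6 C=5): longest run = 2 ✓; length 17 ✓; GC 11/17 = 64.7%, outside 45.1–59.4% ✗ — fails.
Primer C (19 nt, A=2 T=7 G=4 C=6): longest run = 2 ✓; length 19 ✓; GC 10/19 = 52.6% ✓ — passes.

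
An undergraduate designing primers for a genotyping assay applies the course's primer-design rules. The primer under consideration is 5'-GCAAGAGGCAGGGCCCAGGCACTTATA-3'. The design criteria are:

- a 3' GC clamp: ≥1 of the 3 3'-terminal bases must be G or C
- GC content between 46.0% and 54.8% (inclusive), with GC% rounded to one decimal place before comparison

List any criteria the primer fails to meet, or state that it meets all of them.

Fails: GC clamp, GC content.

Base counts: A=8, T=3, G=9, C=7 (length 27).
GC clamp: 3' end ATA has 0 G/C, need ≥1 ✗
GC content: GC 16/27 = 59.3%, outside 46.0–54.8% ✗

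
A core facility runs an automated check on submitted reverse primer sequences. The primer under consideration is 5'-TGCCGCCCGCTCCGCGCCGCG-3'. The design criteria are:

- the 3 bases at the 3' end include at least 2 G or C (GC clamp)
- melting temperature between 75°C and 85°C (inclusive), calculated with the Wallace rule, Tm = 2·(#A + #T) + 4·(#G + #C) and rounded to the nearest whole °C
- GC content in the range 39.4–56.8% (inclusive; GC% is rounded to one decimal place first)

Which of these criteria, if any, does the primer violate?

Fails: GC content.

Base counts: A=0, T=2, G=7, C=12 (length 21).
GC clamp: 3' end GCG has 3 G/C ✓
Tm: Tm = 2·2 + 4·19 = 80°C ✓
GC content: GC 19/21 = 90.5%, outside 39.4–56.8% ✗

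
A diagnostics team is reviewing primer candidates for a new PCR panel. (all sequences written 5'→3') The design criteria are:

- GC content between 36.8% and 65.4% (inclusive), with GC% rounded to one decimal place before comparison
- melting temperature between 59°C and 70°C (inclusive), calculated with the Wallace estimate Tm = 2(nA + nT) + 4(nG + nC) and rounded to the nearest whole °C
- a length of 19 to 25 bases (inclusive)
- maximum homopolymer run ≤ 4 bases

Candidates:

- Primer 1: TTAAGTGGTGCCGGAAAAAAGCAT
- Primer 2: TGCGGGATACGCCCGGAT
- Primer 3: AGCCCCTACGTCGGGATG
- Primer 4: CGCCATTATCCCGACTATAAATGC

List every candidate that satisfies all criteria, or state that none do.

Primer 1 (24 nt, A=9 T=5 G=7 C=3): GC 10/24 = 41.7% ✓; Tm = 2·14 + 4·10 = 68°C ✓; length 24 ✓; longest run = 6, exceeds 4 ✗ — fails.
Primer 2 (18 nt, A=3 T=3 G=7 C=5): GC 12/18 = 66.7%, outside 36.8–65.4% ✗; Tm = 2·6 + 4·12 = 60°C ✓; length 18, outside 19–25 ✗; longest run = 3 ✓ — fails.
Primer 3 (18 nt, A=3 T=3 G=6 C=6): GC 12/18 = 66.7%, outside 36.8–65.4% ✗; Tm = 2·6 + 4·12 = 60°C ✓; length 18, outside 19–25 ✗; longest run = 4 ✓ — fails.
Primer 4 (24 nt, A=7 T=6 G=3 C=8): GC 11/24 = 45.8% ✓; Tm = 2·13 + 4·11 = 70°C ✓; length 24 ✓; longest run = 3 ✓ — passes.

Primer 4 only.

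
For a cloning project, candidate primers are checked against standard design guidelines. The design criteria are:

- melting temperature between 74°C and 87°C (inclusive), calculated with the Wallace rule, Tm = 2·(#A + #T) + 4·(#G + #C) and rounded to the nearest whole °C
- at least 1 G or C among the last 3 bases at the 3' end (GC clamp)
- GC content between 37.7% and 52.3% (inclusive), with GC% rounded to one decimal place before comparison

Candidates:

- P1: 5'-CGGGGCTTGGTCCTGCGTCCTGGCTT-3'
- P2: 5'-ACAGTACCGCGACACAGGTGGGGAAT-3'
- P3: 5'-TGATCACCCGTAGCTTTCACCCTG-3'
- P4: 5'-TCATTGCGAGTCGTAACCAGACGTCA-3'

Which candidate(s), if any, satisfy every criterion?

P1 (26 nt, A=0 T=8 G=10 C=8): Tm = 2·8 + 4·18 = 88°C, outside 74–87°C ✗; 3' end CTT has 1 G/C ✓; GC 18/26 = 69.2%, outside 37.7–52.3% ✗ — fails.
P2 (26 nt, A=8 T=3 G=9 C=6): Tm = 2·11 + 4·15 = 82°C ✓; 3' end AAT has 0 G/C, need ≥1 ✗; GC 15/26 = 57.7%, outside 37.7–52.3% ✗ — fails.
P3 (24 nt, A=4 T=7 G=4 C=9): Tm = 2·11 + 4·13 = 74°C ✓; 3' end CTG has 2 G/C ✓; GC 13/24 = 54.2%, outside 37.7–52.3% ✗ — fails.
P4 (26 nt, A=7 T=6 G=6 C=7): Tm = 2·13 + 4·13 = 78°C ✓; 3' end TCA has 1 G/C ✓; GC 13/26 = 50.0% ✓ — passes.

P4 only.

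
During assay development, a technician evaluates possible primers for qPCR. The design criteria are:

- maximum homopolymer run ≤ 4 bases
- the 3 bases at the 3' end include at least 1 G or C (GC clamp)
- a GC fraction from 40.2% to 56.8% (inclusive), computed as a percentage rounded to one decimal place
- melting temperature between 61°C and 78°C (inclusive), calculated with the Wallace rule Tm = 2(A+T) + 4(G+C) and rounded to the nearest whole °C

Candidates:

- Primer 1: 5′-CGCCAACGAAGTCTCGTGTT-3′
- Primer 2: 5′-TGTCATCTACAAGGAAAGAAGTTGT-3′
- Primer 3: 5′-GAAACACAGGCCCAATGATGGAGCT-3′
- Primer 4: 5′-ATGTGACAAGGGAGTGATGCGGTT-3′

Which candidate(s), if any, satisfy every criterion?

Primer 1, Primer 3 and Primer 4.

Primer 1 (20 nt, A=4 T=5 G=5 C=6): longest run = 2 ✓; 3' end GTT has 1 G/C ✓; GC 11/20 = 55.0% ✓; Tm = 2·9 + 4·11 = 62°C ✓ — passes.
Primer 2 (25 nt, A=9 T=7 G=6 C=3): longest run = 3 ✓; 3' end TGT has 1 G/C ✓; GC 9/25 = 36.0%, outside 40.2–56.8% ✗; Tm = 2·16 + 4·9 = 68°C ✓ — fails.
Primer 3 (25 nt, A=9 T=3 G=7 C=6): longest run = 3 ✓; 3' end GCT has 2 G/C ✓; GC 13/25 = 52.0% ✓; Tm = 2·12 + 4·13 = 76°C ✓ — passes.
Primer 4 (24 nt, A=6 T=6 G=10 C=2): longest run = 3 ✓; 3' end GTT has 1 G/C ✓; GC 12/24 = 50.0% ✓; Tm = 2·12 + 4·12 = 72°C ✓ — passes.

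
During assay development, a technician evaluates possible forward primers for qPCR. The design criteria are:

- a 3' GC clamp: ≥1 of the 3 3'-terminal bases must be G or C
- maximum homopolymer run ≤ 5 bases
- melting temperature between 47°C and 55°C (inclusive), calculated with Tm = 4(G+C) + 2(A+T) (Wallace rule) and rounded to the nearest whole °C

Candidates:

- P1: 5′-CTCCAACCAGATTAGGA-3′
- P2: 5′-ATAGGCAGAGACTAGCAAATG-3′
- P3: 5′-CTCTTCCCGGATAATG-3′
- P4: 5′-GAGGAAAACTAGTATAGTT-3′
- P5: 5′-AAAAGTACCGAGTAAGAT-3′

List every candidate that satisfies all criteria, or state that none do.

P1 (17 nt, A=6 T=3 G=3 C=5): 3' end GGA has 2 G/C ✓; longest run = 2 ✓; Tm = 2·9 + 4·8 = 50°C ✓ — passes.
P2 (21 nt, A=9 T=3 G=6 C=3): 3' end ATG has 1 G/C ✓; longest run = 3 ✓; Tm = 2·12 + 4·9 = 60°C, outside 47–55°C ✗ — fails.
P3 (16 nt, A=3 T=5 G=3 C=5): 3' end ATG has 1 G/C ✓; longest run = 3 ✓; Tm = 2·8 + 4·8 = 48°C ✓ — passes.
P4 (19 nt, A=8 T=5 G=5 C=1): 3' end GTT has 1 G/C ✓; longest run = 4 ✓; Tm = 2·13 + 4·6 = 50°C ✓ — passes.
P5 (18 nt, A=9 T=3 G=4 C=2): 3' end GAT has 1 G/C ✓; longest run = 4 ✓; Tm = 2·12 + 4·6 = 48°C ✓ — passes.

P1, P3, P4 and P5.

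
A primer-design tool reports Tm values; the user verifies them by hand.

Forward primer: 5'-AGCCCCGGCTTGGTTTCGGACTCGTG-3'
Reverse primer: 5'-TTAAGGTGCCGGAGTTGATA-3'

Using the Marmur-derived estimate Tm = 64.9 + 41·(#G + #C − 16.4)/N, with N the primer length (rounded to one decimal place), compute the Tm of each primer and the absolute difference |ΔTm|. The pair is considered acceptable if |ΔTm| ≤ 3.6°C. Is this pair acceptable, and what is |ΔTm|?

|ΔTm| = 16.1°C; the pair is not acceptable.

Forward: G+C = 17, N = 26 → Tm = 64.9 + 41·(17 − 16.4)/26 = 65.8°C.
Reverse: G+C = 9, N = 20 → Tm = 64.9 + 41·(9 − 16.4)/20 = 49.7°C.
|ΔTm| = |65.8 − 49.7| = 16.1°C, > 3.6°C.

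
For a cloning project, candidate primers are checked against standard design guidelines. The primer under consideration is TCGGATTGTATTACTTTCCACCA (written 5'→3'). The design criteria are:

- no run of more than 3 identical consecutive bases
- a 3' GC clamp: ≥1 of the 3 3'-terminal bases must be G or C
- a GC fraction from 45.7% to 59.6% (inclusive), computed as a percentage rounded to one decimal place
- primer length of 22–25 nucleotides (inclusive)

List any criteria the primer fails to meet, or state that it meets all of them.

Base counts: A=5, T=9, G=3, C=6 (length 23).
homopolymer run: longest run = 3 ✓
GC clamp: 3' end CCA has 2 G/C ✓
GC content: GC 9/23 = 39.1%, outside 45.7–59.6% ✗
length: length 23 ✓

Fails: GC content.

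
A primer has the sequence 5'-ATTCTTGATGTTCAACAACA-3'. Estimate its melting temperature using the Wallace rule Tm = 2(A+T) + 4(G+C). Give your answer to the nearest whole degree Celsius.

Base counts: A=7, T=7, G=2, C=4 (length 20).
Tm = 2·(7+7) + 4·(2+4) = 2·14 + 4·6 = 28 + 24 = 52°C.

52°C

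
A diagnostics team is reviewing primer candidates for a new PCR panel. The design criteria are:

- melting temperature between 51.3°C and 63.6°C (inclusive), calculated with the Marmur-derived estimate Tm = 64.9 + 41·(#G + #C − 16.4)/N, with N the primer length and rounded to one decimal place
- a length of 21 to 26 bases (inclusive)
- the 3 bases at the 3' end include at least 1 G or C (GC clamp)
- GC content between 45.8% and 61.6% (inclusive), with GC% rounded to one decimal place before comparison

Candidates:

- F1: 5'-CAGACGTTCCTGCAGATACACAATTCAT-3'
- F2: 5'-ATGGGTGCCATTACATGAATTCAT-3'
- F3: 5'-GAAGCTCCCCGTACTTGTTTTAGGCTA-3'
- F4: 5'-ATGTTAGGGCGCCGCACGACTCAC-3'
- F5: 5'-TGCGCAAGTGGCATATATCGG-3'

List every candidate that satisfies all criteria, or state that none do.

F1 (28 nt, A=9 T=7 G=4 C=8): Tm = 64.9 + 41·(12 − 16.4)/28 = 58.5°C ✓; length 28, outside 21–26 ✗; 3' end CAT has 1 G/C ✓; GC 12/28 = 42.9%, outside 45.8–61.6% ✗ — fails.
F2 (24 nt, A=7 T=8 G=5 C=4): Tm = 64.9 + 41·(9 − 16.4)/24 = 52.3°C ✓; length 24 ✓; 3' end CAT has 1 G/C ✓; GC 9/24 = 37.5%, outside 45.8–61.6% ✗ — fails.
F3 (27 nt, A=5 T=9 G=6 C=7): Tm = 64.9 + 41·(13 − 16.4)/27 = 59.7°C ✓; length 27, outside 21–26 ✗; 3' end CTA has 1 G/C ✓; GC 13/27 = 48.1% ✓ — fails.
F4 (24 nt, A=5 T=4 G=7 C=8): Tm = 64.9 + 41·(15 − 16.4)/24 = 62.5°C ✓; length 24 ✓; 3' end CAC has 2 G/C ✓; GC 15/24 = 62.5%, outside 45.8–61.6% ✗ — fails.
F5 (21 nt, A=5 T=5 G=7 C=4): Tm = 64.9 + 41·(11 − 16.4)/21 = 54.4°C ✓; length 21 ✓; 3' end CGG has 3 G/C ✓; GC 11/21 = 52.4% ✓ — passes.

F5 only.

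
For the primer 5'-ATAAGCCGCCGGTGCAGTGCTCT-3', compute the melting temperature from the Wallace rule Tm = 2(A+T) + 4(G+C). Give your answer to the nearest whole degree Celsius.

Base counts: A=4, T=5, G=7, C=7 (length 23).
Tm = 2·(4+5) + 4·(7+7) = 2·9 + 4·14 = 18 + 56 = 74°C.

74°C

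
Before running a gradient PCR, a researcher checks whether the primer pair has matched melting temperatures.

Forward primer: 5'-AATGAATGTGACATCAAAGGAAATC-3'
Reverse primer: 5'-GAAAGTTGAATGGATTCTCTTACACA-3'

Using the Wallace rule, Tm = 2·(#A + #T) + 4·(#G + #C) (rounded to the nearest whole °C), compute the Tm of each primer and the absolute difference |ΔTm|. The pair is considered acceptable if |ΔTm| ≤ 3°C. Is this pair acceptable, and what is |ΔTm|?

Forward: A=12 T=5 G=5 C=3 → Tm = 2·17 + 4·8 = 66°C.
Reverse: A=9 T=8 G=5 C=4 → Tm = 2·17 + 4·9 = 70°C.
|ΔTm| = |66 − 70| = 4°C, > 3°C.

|ΔTm| = 4°C; the pair is not acceptable.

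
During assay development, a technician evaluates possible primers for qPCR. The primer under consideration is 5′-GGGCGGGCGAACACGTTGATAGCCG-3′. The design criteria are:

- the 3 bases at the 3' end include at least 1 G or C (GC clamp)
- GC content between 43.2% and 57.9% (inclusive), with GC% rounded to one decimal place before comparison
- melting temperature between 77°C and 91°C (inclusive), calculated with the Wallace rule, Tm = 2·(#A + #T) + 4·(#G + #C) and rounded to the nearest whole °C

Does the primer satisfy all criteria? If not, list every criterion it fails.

Fails: GC content.

Base counts: A=5, T=3, G=11, C=6 (length 25).
GC clamp: 3' end CCG has 3 G/C ✓
GC content: GC 17/25 = 68.0%, outside 43.2–57.9% ✗
Tm: Tm = 2·8 + 4·17 = 84°C ✓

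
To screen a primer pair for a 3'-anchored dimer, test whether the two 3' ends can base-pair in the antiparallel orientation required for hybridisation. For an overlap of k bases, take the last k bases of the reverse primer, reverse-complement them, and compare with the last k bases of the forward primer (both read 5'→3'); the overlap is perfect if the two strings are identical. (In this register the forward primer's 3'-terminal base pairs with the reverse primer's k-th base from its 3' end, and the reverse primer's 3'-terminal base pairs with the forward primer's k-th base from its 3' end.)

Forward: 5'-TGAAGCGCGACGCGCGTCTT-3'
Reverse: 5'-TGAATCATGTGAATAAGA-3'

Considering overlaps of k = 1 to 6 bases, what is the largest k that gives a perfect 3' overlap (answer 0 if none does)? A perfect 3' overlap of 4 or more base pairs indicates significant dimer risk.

Last 6 bases (5'→3') — forward …CGTCTT, reverse …ATAAGA.
Reverse complement of the reverse primer's last 6 bases: TCTTAT; its first k bases are the reverse complement of the reverse primer's last k bases, so a perfect k-base overlap needs the forward primer's last k bases to equal them.
Comparing (forward last k vs required): k=1: T vs T ✓; k=2: TT vs TC ✗; k=3: CTT vs TCT ✗; k=4: TCTT vs TCTT ✓; k=5: GTCTT vs TCTTA ✗; k=6: CGTCTT vs TCTTAT ✗.
Perfect overlaps at k = 1, 4; the largest is 4.

Longest perfect overlap: 4 complementary base pairs; significant dimer risk (threshold 4).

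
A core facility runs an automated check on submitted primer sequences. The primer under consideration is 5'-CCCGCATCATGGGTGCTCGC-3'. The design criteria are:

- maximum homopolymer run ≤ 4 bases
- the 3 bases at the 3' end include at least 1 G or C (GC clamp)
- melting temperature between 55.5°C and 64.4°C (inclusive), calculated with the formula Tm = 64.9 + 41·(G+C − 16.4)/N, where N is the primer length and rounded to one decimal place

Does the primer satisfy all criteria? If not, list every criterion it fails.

Meets all criteria.

Base counts: A=2, T=4, G=6, C=8 (length 20).
homopolymer run: longest run = 3 ✓
GC clamp: 3' end CGC has 3 G/C ✓
Tm: Tm = 64.9 + 41·(14 − 16.4)/20 = 60.0°C ✓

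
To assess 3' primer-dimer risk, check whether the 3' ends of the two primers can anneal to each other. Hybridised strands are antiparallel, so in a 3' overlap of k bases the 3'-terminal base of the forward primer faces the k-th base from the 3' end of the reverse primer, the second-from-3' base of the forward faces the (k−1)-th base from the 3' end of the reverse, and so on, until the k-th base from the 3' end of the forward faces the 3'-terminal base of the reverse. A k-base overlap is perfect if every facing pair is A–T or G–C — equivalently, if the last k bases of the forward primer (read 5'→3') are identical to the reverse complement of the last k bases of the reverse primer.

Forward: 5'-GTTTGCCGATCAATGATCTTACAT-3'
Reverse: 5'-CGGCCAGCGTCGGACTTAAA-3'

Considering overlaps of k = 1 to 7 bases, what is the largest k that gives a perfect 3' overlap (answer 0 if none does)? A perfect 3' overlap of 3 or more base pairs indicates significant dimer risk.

Longest perfect overlap: 1 complementary base pair; below the dimer-risk threshold (threshold 3).

Last 7 bases (5'→3') — forward …CTTACAT, reverse …ACTTAAA.
Reverse complement of the reverse primer's last 7 bases: TTTAAGT; its first k bases are the reverse complement of the reverse primer's last k bases, so a perfect k-base overlap needs the forward primer's last k bases to equal them.
Comparing (forward last k vs required): k=1: T vs T ✓; k=2: AT vs TT ✗; k=3: CAT vs TTT ✗; k=4: ACAT vs TTTA ✗; k=5: TACAT vs TTTAA ✗; k=6: TTACAT vs TTTAAG ✗; k=7: CTTACAT vs TTTAAGT ✗.
Only k = 1 is perfect, so the longest perfect 3' overlap is 1.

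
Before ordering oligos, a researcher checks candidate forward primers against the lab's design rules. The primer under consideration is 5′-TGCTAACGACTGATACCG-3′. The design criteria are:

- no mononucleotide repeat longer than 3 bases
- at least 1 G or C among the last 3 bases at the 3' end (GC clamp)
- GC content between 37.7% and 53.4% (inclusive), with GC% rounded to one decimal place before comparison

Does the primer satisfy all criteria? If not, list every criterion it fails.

Base counts: A=5, T=4, G=4, C=5 (length 18).
homopolymer run: longest run = 2 ✓
GC clamp: 3' end CCG has 3 G/C ✓
GC content: GC 9/18 = 50.0% ✓

Meets all criteria.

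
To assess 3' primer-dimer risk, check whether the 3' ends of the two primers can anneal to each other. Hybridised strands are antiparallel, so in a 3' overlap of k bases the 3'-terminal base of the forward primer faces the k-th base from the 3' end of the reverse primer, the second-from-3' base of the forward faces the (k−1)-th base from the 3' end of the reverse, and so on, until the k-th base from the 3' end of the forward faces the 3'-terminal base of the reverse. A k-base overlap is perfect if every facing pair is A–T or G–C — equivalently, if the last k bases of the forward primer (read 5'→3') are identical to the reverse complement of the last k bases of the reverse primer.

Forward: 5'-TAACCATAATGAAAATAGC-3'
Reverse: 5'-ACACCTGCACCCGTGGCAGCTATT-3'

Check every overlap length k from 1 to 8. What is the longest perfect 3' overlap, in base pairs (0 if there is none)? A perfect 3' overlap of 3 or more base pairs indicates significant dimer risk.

Longest perfect overlap: 6 complementary base pairs; significant dimer risk (threshold 3).

Last 8 bases (5'→3') — forward …AAAATAGC, reverse …CAGCTATT.
Reverse complement of the reverse primer's last 8 bases: AATAGCTG; its first k bases are the reverse complement of the reverse primer's last k bases, so a perfect k-base overlap needs the forward primer's last k bases to equal them.
Comparing (forward last k vs required): k=1: C vs A ✗; k=2: GC vs AA ✗; k=3: AGC vs AAT ✗; k=4: TAGC vs AATA ✗; k=5: ATAGC vs AATAG ✗; k=6: AATAGC vs AATAGC ✓; k=7: AAATAGC vs AATAGCT ✗; k=8: AAAATAGC vs AATAGCTG ✗.
Only k = 6 is perfect, so the longest perfect 3' overlap is 6.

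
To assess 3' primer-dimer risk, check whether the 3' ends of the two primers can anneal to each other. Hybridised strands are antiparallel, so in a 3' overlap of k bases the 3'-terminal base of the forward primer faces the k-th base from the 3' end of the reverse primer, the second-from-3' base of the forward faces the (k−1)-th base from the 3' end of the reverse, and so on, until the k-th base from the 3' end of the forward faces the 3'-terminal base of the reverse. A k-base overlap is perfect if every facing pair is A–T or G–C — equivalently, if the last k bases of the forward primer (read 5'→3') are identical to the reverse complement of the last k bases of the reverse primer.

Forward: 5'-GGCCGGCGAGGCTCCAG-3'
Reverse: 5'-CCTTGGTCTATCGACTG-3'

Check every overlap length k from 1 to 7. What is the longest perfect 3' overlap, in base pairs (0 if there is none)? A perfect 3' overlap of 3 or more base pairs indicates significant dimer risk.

Longest perfect overlap: 3 complementary base pairs; significant dimer risk (threshold 3).

Last 7 bases (5'→3') — forward …GCTCCAG, reverse …TCGACTG.
Reverse complement of the reverse primer's last 7 bases: CAGTCGA; its first k bases are the reverse complement of the reverse primer's last k bases, so a perfect k-base overlap needs the forward primer's last k bases to equal them.
Comparing (forward last k vs required): k=1: G vs C ✗; k=2: AG vs CA ✗; k=3: CAG vs CAG ✓; k=4: CCAG vs CAGT ✗; k=5: TCCAG vs CAGTC ✗; k=6: CTCCAG vs CAGTCG ✗; k=7: GCTCCAG vs CAGTCGA ✗.
Only k = 3 is perfect, so the longest perfect 3' overlap is 3.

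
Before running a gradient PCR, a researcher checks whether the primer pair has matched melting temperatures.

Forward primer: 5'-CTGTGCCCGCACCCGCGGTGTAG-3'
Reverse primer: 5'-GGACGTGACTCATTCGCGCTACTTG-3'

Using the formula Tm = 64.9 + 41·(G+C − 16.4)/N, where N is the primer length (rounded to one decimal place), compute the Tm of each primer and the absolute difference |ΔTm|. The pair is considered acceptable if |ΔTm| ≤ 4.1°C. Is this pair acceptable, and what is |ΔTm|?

Forward: G+C = 17, N = 23 → Tm = 64.9 + 41·(17 − 16.4)/23 = 66.0°C.
Reverse: G+C = 14, N = 25 → Tm = 64.9 + 41·(14 − 16.4)/25 = 61.0°C.
|ΔTm| = |66.0 − 61.0| = 5.0°C, > 4.1°C.

|ΔTm| = 5.0°C; the pair is not acceptable.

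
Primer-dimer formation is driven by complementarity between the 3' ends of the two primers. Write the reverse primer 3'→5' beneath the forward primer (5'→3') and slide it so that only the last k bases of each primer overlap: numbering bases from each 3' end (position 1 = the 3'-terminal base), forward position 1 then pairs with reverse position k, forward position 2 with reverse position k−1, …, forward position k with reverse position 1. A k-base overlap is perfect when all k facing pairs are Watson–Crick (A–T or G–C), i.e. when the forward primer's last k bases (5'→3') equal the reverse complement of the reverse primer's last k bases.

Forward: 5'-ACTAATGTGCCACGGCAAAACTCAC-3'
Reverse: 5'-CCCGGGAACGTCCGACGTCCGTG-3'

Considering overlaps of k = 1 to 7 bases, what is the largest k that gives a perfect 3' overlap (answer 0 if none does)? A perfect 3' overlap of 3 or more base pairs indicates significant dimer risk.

Last 7 bases (5'→3') — forward …AACTCAC, reverse …GTCCGTG.
Reverse complement of the reverse primer's last 7 bases: CACGGAC; its first k bases are the reverse complement of the reverse primer's last k bases, so a perfect k-base overlap needs the forward primer's last k bases to equal them.
Comparing (forward last k vs required): k=1: C vs C ✓; k=2: AC vs CA ✗; k=3: CAC vs CAC ✓; k=4: TCAC vs CACG ✗; k=5: CTCAC vs CACGG ✗; k=6: ACTCAC vs CACGGA ✗; k=7: AACTCAC vs CACGGAC ✗.
Perfect overlaps at k = 1, 3; the largest is 3.

Longest perfect overlap: 3 complementary base pairs; significant dimer risk (threshold 3).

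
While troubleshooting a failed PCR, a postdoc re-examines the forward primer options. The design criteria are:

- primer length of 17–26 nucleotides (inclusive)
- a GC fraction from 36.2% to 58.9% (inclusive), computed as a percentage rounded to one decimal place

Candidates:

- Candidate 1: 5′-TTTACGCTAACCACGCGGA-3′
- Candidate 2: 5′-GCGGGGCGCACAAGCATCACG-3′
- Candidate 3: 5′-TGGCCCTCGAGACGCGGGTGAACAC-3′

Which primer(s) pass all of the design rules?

Candidate 1 (19 nt, A=5 T=4 G=4 C=6): length 19 ✓; GC 10/19 = 52.6% ✓ — passes.
Candidate 2 (21 nt, A=5 T=1 G=8 C=7): length 21 ✓; GC 15/21 = 71.4%, outside 36.2–58.9% ✗ — fails.
Candidate 3 (25 nt, A=5 T=3 G=9 C=8): length 25 ✓; GC 17/25 = 68.0%, outside 36.2–58.9% ✗ — fails.

Candidate 1 only.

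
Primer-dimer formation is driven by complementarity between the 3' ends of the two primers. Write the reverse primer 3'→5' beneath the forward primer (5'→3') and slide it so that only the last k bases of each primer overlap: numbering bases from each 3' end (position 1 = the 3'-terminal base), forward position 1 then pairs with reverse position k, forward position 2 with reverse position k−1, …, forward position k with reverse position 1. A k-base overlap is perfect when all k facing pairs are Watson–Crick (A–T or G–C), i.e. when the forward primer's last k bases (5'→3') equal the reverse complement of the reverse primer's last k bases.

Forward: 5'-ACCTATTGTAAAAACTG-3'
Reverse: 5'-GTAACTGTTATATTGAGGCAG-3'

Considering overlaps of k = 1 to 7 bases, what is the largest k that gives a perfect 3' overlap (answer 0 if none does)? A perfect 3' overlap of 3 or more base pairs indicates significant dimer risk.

Last 7 bases (5'→3') — forward …AAAACTG, reverse …GAGGCAG.
Reverse complement of the reverse primer's last 7 bases: CTGCCTC; its first k bases are the reverse complement of the reverse primer's last k bases, so a perfect k-base overlap needs the forward primer's last k bases to equal them.
Comparing (forward last k vs required): k=1: G vs C ✗; k=2: TG vs CT ✗; k=3: CTG vs CTG ✓; k=4: ACTG vs CTGC ✗; k=5: AACTG vs CTGCC ✗; k=6: AAACTG vs CTGCCT ✗; k=7: AAAACTG vs CTGCCTC ✗.
Only k = 3 is perfect, so the longest perfect 3' overlap is 3.

Longest perfect overlap: 3 complementary base pairs; significant dimer risk (threshold 3).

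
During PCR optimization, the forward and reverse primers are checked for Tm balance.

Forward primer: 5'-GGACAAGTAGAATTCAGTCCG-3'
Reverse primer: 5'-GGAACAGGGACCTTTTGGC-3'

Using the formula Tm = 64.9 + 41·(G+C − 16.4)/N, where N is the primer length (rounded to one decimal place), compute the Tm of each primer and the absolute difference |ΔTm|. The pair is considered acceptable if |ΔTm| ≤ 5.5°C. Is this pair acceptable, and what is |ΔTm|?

Forward: G+C = 10, N = 21 → Tm = 64.9 + 41·(10 − 16.4)/21 = 52.4°C.
Reverse: G+C = 11, N = 19 → Tm = 64.9 + 41·(11 − 16.4)/19 = 53.2°C.
|ΔTm| = |52.4 − 53.2| = 0.8°C, ≤ 5.5°C.

|ΔTm| = 0.8°C; the pair is acceptable.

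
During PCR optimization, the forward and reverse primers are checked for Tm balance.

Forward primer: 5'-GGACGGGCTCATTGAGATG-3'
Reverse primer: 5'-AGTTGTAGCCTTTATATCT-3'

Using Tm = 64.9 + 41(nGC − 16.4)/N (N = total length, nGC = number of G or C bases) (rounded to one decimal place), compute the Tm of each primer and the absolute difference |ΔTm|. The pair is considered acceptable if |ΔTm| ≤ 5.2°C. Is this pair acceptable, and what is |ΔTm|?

Forward: G+C = 11, N = 19 → Tm = 64.9 + 41·(11 − 16.4)/19 = 53.2°C.
Reverse: G+C = 6, N = 19 → Tm = 64.9 + 41·(6 − 16.4)/19 = 42.5°C.
|ΔTm| = |53.2 − 42.5| = 10.7°C, > 5.2°C.

|ΔTm| = 10.7°C; the pair is not acceptable.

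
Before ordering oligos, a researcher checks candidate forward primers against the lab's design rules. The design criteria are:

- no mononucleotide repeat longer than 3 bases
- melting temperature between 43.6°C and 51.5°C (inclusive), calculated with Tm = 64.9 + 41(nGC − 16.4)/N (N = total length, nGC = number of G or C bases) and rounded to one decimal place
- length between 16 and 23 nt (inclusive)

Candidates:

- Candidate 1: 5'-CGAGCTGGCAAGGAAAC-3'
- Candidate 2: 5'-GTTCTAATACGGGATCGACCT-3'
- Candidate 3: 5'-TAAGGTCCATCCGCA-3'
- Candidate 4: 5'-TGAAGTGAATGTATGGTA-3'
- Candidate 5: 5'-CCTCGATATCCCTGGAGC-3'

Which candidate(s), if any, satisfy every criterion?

Candidate 1 only.

Candidate 1 (17 nt, A=6 T=1 G=6 C=4): longest run = 3 ✓; Tm = 64.9 + 41·(10 − 16.4)/17 = 49.5°C ✓; length 17 ✓ — passes.
Candidate 2 (21 nt, A=5 T=6 G=5 C=5): longest run = 3 ✓; Tm = 64.9 + 41·(10 − 16.4)/21 = 52.4°C, outside 43.6–51.5°C ✗; length 21 ✓ — fails.
Candidate 3 (15 nt, A=4 T=3 G=3 C=5): longest run = 2 ✓; Tm = 64.9 + 41·(8 − 16.4)/15 = 41.9°C, outside 43.6–51.5°C ✗; length 15, outside 16–23 ✗ — fails.
Candidate 4 (18 nt, A=6 T=6 G=6 C=0): longest run = 2 ✓; Tm = 64.9 + 41·(6 − 16.4)/18 = 41.2°C, outside 43.6–51.5°C ✗; length 18 ✓ — fails.
Candidate 5 (18 nt, A=3 T=4 G=4 C=7): longest run = 3 ✓; Tm = 64.9 + 41·(11 − 16.4)/18 = 52.6°C, outside 43.6–51.5°C ✗; length 18 ✓ — fails.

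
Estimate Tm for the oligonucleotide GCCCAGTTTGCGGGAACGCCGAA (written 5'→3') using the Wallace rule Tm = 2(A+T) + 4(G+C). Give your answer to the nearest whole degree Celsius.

Base counts: A=5, T=3, G=8, C=7 (length 23).
Tm = 2·(5+3) + 4·(8+7) = 2·8 + 4·15 = 16 + 60 = 76°C.

76°C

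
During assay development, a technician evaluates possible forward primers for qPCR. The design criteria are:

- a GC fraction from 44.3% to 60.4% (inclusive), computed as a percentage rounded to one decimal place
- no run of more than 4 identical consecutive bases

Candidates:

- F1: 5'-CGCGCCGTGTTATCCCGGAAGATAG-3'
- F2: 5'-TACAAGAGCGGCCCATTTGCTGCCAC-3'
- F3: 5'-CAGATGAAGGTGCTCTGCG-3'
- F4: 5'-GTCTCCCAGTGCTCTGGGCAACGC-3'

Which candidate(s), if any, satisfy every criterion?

F1 (25 nt, A=5 T=5 G=8 C=7): GC 15/25 = 60.0% ✓; longest run = 3 ✓ — passes.
F2 (26 nt, A=6 T=5 G=6 C=9): GC 15/26 = 57.7% ✓; longest run = 3 ✓ — passes.
F3 (19 nt, A=4 T=4 G=7 C=4): GC 11/19 = 57.9% ✓; longest run = 2 ✓ — passes.
F4 (24 nt, A=3 T=5 G=7 C=9): GC 16/24 = 66.7%, outside 44.3–60.4% ✗; longest run = 3 ✓ — fails.

F1, F2 and F3.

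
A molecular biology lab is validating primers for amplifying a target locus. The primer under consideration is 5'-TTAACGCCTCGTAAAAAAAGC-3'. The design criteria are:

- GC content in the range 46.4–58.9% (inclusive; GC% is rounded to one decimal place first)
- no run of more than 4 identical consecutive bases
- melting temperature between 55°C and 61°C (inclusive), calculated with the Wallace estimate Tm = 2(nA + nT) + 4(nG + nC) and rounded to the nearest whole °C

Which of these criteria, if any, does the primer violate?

Fails: GC content, homopolymer run.

Base counts: A=9, T=4, G=3, C=5 (length 21).
GC content: GC 8/21 = 38.1%, outside 46.4–58.9% ✗
homopolymer run: longest run = 7, exceeds 4 ✗
Tm: Tm = 2·13 + 4·8 = 58°C ✓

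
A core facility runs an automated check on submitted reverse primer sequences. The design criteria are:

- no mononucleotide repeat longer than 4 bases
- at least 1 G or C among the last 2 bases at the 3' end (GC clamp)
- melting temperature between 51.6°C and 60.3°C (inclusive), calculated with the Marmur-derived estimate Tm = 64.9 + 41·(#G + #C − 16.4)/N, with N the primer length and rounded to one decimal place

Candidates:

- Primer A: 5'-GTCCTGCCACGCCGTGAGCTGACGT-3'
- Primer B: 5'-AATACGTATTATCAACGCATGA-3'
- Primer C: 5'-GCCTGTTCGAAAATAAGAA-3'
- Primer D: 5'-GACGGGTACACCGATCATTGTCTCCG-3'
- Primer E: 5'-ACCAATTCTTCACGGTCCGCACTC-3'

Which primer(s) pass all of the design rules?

Primer E only.

Primer A (25 nt, A=3 T=5 G=8 C=9): longest run = 2 ✓; 3' end GT has 1 G/C ✓; Tm = 64.9 + 41·(17 − 16.4)/25 = 65.9°C, outside 51.6–60.3°C ✗ — fails.
Primer B (22 nt, A=9 T=6 G=3 C=4): longest run = 2 ✓; 3' end GA has 1 G/C ✓; Tm = 64.9 + 41·(7 − 16.4)/22 = 47.4°C, outside 51.6–60.3°C ✗ — fails.
Primer C (19 nt, A=8 T=4 G=4 C=3): longest run = 4 ✓; 3' end AA has 0 G/C, need ≥1 ✗; Tm = 64.9 + 41·(7 − 16.4)/19 = 44.6°C, outside 51.6–60.3°C ✗ — fails.
Primer D (26 nt, A=5 T=6 G=7 C=8): longest run = 3 ✓; 3' end CG has 2 G/C ✓; Tm = 64.9 + 41·(15 − 16.4)/26 = 62.7°C, outside 51.6–60.3°C ✗ — fails.
Primer E (24 nt, A=5 T=6 G=3 C=10): longest run = 2 ✓; 3' end TC has 1 G/C ✓; Tm = 64.9 + 41·(13 − 16.4)/24 = 59.1°C ✓ — passes.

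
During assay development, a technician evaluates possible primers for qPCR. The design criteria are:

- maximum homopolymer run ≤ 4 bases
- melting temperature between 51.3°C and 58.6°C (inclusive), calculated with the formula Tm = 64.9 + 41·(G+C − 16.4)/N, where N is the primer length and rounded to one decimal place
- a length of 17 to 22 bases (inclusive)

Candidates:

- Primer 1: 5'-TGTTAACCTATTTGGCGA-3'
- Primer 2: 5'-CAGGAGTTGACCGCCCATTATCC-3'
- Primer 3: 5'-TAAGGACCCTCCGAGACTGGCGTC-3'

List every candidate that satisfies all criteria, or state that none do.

Primer 1 (18 nt, A=4 T=7 G=4 C=3): longest run = 3 ✓; Tm = 64.9 + 41·(7 − 16.4)/18 = 43.5°C, outside 51.3–58.6°C ✗; length 18 ✓ — fails.
Primer 2 (23 nt, A=5 T=5 G=5 C=8): longest run = 3 ✓; Tm = 64.9 + 41·(13 − 16.4)/23 = 58.8°C, outside 51.3–58.6°C ✗; length 23, outside 17–22 ✗ — fails.
Primer 3 (24 nt, A=5 T=4 G=7 C=8): longest run = 3 ✓; Tm = 64.9 + 41·(15 − 16.4)/24 = 62.5°C, outside 51.3–58.6°C ✗; length 24, outside 17–22 ✗ — fails.

None of the candidates satisfy all criteria.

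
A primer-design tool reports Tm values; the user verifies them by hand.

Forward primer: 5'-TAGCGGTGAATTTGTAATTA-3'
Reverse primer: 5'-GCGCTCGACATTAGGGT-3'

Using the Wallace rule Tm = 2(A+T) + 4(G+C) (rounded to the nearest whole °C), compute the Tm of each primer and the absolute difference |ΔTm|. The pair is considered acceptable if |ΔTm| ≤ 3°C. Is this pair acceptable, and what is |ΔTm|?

Forward: A=6 T=8 G=5 C=1 → Tm = 2·14 + 4·6 = 52°C.
Reverse: A=3 T=4 G=6 C=4 → Tm = 2·7 + 4·10 = 54°C.
|ΔTm| = |52 − 54| = 2°C, ≤ 3°C.

|ΔTm| = 2°C; the pair is acceptable.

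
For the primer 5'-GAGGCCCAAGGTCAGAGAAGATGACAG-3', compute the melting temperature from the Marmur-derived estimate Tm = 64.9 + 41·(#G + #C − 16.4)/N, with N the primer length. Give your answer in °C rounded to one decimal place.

62.8°C

Base counts: A=10, T=2, G=10, C=5; G+C = 15, N = 27.
Tm = 64.9 + 41·(15 − 16.4)/27 = 64.9 + -57.40/27 = 62.8°C.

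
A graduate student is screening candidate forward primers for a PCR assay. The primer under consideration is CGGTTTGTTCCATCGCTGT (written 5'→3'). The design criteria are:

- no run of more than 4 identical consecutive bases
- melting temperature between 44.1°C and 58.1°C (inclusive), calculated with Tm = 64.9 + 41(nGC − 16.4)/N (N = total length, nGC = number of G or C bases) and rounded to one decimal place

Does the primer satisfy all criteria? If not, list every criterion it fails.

Meets all criteria.

Base counts: A=1, T=8, G=5, C=5 (length 19).
homopolymer run: longest run = 3 ✓
Tm: Tm = 64.9 + 41·(10 − 16.4)/19 = 51.1°C ✓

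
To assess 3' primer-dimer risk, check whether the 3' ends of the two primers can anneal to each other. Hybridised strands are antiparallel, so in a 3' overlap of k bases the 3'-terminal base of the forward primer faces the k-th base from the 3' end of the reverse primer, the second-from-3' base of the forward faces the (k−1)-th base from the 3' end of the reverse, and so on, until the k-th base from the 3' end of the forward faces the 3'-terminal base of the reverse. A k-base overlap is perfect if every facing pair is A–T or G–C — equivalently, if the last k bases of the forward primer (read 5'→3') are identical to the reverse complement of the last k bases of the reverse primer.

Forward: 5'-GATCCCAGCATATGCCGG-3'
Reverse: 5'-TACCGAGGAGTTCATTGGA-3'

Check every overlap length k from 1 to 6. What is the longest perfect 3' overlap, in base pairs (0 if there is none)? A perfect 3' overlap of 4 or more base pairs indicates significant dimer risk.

Last 6 bases (5'→3') — forward …TGCCGG, reverse …ATTGGA.
Reverse complement of the reverse primer's last 6 bases: TCCAAT; its first k bases are the reverse complement of the reverse primer's last k bases, so a perfect k-base overlap needs the forward primer's last k bases to equal them.
Comparing (forward last k vs required): k=1: G vs T ✗; k=2: GG vs TC ✗; k=3: CGG vs TCC ✗; k=4: CCGG vs TCCA ✗; k=5: GCCGG vs TCCAA ✗; k=6: TGCCGG vs TCCAAT ✗.
No overlap length from 1 to 6 is perfect, so the longest perfect 3' overlap is 0.

Longest perfect overlap: 0 complementary base pairs; below the dimer-risk threshold (threshold 4).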